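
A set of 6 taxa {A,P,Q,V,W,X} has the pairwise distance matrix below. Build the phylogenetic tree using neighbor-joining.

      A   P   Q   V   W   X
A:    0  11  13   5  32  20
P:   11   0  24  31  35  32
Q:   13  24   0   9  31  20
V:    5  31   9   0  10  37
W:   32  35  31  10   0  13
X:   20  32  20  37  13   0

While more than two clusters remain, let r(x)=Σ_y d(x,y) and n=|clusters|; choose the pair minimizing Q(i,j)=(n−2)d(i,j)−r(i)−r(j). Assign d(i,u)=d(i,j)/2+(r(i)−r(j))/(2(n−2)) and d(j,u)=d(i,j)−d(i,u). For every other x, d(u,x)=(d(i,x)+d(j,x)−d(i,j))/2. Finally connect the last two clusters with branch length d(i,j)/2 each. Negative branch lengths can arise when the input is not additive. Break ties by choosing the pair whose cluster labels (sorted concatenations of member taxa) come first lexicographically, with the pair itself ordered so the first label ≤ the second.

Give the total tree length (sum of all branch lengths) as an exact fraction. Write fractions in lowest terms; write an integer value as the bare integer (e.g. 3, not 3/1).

1. join W+X (d=13, Q=-191) ⇒ WX; edges |W|=51/8, |X|=53/8
  updated: d(A,WX)=39/2, d(P,WX)=27, d(Q,WX)=19, d(V,WX)=17
2. join A+P (d=11, Q=-217/2) ⇒ AP; edges |A|=-23/12, |P|=155/12
  updated: d(AP,Q)=13, d(AP,V)=25/2, d(AP,WX)=71/4
3. join AP+WX (d=71/4, Q=-123/2) ⇒ APWX; edges |AP|=25/4, |WX|=23/2
  updated: d(APWX,Q)=57/8, d(APWX,V)=47/8
4. join APWX+Q (d=57/8, Q=-22) ⇒ APQWX; edges |APWX|=2, |Q|=41/8
  updated: d(APQWX,V)=31/8
5. join APQWX+V (d=31/8) ⇒ APQVWX; edges |APQWX|=31/16, |V|=31/16
final tree: ((((A:-23/12,P:155/12):25/4,(W:51/8,X:53/8):23/2):2,Q:41/8):31/16,V:31/16)
total length: 211/4

211/4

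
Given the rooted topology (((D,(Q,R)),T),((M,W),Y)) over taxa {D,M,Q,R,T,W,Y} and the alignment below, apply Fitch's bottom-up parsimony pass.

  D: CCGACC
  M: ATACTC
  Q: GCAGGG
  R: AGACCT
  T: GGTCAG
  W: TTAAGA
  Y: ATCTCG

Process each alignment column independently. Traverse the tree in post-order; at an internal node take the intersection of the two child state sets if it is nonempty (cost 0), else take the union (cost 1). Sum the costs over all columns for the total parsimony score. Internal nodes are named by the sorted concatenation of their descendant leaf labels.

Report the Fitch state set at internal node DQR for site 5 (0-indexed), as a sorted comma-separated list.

[col 0] QR: children Q:{G}, R:{A} ∪→ {A,G}; cost 1
[col 0] DQR: children D:{C}, QR:{A,G} ∪→ {A,C,G}; cost 1
[col 0] DQRT: children DQR:{A,C,G}, T:{G} ∩→ {G}; cost 0
[col 0] MW: children M:{A}, W:{T} ∪→ {A,T}; cost 1
[col 0] MWY: children MW:{A,T}, Y:{A} ∩→ {A}; cost 0
[col 0] DMQRTWY: children DQRT:{G}, MWY:{A} ∪→ {A,G}; cost 1
[col 1] QR: children Q:{C}, R:{G} ∪→ {C,G}; cost 1
[col 1] DQR: children D:{C}, QR:{C,G} ∩→ {C}; cost 0
[col 1] DQRT: children DQR:{C}, T:{G} ∪→ {C,G}; cost 1
[col 1] MW: children M:{T}, W:{T} ∩→ {T}; cost 0
[col 1] MWY: children MW:{T}, Y:{T} ∩→ {T}; cost 0
[col 1] DMQRTWY: children DQRT:{C,G}, MWY:{T} ∪→ {C,G,T}; cost 1
[col 2] QR: children Q:{A}, R:{A} ∩→ {A}; cost 0
[col 2] DQR: children D:{G}, QR:{A} ∪→ {A,G}; cost 1
[col 2] DQRT: children DQR:{A,G}, T:{T} ∪→ {A,G,T}; cost 1
[col 2] MW: children M:{A}, W:{A} ∩→ {A}; cost 0
[col 2] MWY: children MW:{A}, Y:{C} ∪→ {A,C}; cost 1
[col 2] DMQRTWY: children DQRT:{A,G,T}, MWY:{A,C} ∩→ {A}; cost 0
[col 3] QR: children Q:{G}, R:{C} ∪→ {C,G}; cost 1
[col 3] DQR: children D:{A}, QR:{C,G} ∪→ {A,C,G}; cost 1
[col 3] DQRT: children DQR:{A,C,G}, T:{C} ∩→ {C}; cost 0
[col 3] MW: children M:{C}, W:{A} ∪→ {A,C}; cost 1
[col 3] MWY: children MW:{A,C}, Y:{T} ∪→ {A,C,T}; cost 1
[col 3] DMQRTWY: children DQRT:{C}, MWY:{A,C,T} ∩→ {C}; cost 0
[col 4] QR: children Q:{G}, R:{C} ∪→ {C,G}; cost 1
[col 4] DQR: children D:{C}, QR:{C,G} ∩→ {C}; cost 0
[col 4] DQRT: children DQR:{C}, T:{A} ∪→ {A,C}; cost 1
[col 4] MW: children M:{T}, W:{G} ∪→ {G,T}; cost 1
[col 4] MWY: children MW:{G,T}, Y:{C} ∪→ {C,G,T}; cost 1
[col 4] DMQRTWY: children DQRT:{A,C}, MWY:{C,G,T} ∩→ {C}; cost 0
[col 5] QR: children Q:{G}, R:{T} ∪→ {G,T}; cost 1
[col 5] DQR: children D:{C}, QR:{G,T} ∪→ {C,G,T}; cost 1
[col 5] DQRT: children DQR:{C,G,T}, T:{G} ∩→ {G}; cost 0
[col 5] MW: children M:{C}, W:{A} ∪→ {A,C}; cost 1
[col 5] MWY: children MW:{A,C}, Y:{G} ∪→ {A,C,G}; cost 1
[col 5] DMQRTWY: children DQRT:{G}, MWY:{A,C,G} ∩→ {G}; cost 0
per-site changes: [4, 3, 3, 4, 4, 4]; total = 22

C,G,T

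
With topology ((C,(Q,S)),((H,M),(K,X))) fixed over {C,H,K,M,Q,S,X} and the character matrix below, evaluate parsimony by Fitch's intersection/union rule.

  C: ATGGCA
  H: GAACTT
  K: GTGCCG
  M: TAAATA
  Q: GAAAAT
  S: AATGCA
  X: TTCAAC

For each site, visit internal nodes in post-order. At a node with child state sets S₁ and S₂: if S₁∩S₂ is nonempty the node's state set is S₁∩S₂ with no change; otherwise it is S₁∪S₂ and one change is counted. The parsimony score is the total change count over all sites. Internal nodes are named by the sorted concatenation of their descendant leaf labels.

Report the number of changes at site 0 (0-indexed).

[col 0] QS: children Q:{G}, S:{A} ∪→ {A,G}; cost 1
[col 0] CQS: children C:{A}, QS:{A,G} ∩→ {A}; cost 0
[col 0] HM: children H:{G}, M:{T} ∪→ {G,T}; cost 1
[col 0] KX: children K:{G}, X:{T} ∪→ {G,T}; cost 1
[col 0] HKMX: children HM:{G,T}, KX:{G,T} ∩→ {G,T}; cost 0
[col 0] CHKMQSX: children CQS:{A}, HKMX:{G,T} ∪→ {A,G,T}; cost 1
[col 1] QS: children Q:{A}, S:{A} ∩→ {A}; cost 0
[col 1] CQS: children C:{T}, QS:{A} ∪→ {A,T}; cost 1
[col 1] HM: children H:{A}, M:{A} ∩→ {A}; cost 0
[col 1] KX: children K:{T}, X:{T} ∩→ {T}; cost 0
[col 1] HKMX: children HM:{A}, KX:{T} ∪→ {A,T}; cost 1
[col 1] CHKMQSX: children CQS:{A,T}, HKMX:{A,T} ∩→ {A,T}; cost 0
[col 2] QS: children Q:{A}, S:{T} ∪→ {A,T}; cost 1
[col 2] CQS: children C:{G}, QS:{A,T} ∪→ {A,G,T}; cost 1
[col 2] HM: children H:{A}, M:{A} ∩→ {A}; cost 0
[col 2] KX: children K:{G}, X:{C} ∪→ {C,G}; cost 1
[col 2] HKMX: children HM:{A}, KX:{C,G} ∪→ {A,C,G}; cost 1
[col 2] CHKMQSX: children CQS:{A,G,T}, HKMX:{A,C,G} ∩→ {A,G}; cost 0
[col 3] QS: children Q:{A}, S:{G} ∪→ {A,G}; cost 1
[col 3] CQS: children C:{G}, QS:{A,G} ∩→ {G}; cost 0
[col 3] HM: children H:{C}, M:{A} ∪→ {A,C}; cost 1
[col 3] KX: children K:{C}, X:{A} ∪→ {A,C}; cost 1
[col 3] HKMX: children HM:{A,C}, KX:{A,C} ∩→ {A,C}; cost 0
[col 3] CHKMQSX: children CQS:{G}, HKMX:{A,C} ∪→ {A,C,G}; cost 1
[col 4] QS: children Q:{A}, S:{C} ∪→ {A,C}; cost 1
[col 4] CQS: children C:{C}, QS:{A,C} ∩→ {C}; cost 0
[col 4] HM: children H:{T}, M:{T} ∩→ {T}; cost 0
[col 4] KX: children K:{C}, X:{A} ∪→ {A,C}; cost 1
[col 4] HKMX: children HM:{T}, KX:{A,C} ∪→ {A,C,T}; cost 1
[col 4] CHKMQSX: children CQS:{C}, HKMX:{A,C,T} ∩→ {C}; cost 0
[col 5] QS: children Q:{T}, S:{A} ∪→ {A,T}; cost 1
[col 5] CQS: children C:{A}, QS:{A,T} ∩→ {A}; cost 0
[col 5] HM: children H:{T}, M:{A} ∪→ {A,T}; cost 1
[col 5] KX: children K:{G}, X:{C} ∪→ {C,G}; cost 1
[col 5] HKMX: children HM:{A,T}, KX:{C,G} ∪→ {A,C,G,T}; cost 1
[col 5] CHKMQSX: children CQS:{A}, HKMX:{A,C,G,T} ∩→ {A}; cost 0
per-site changes: [4, 2, 4, 4, 3, 4]; total = 21

4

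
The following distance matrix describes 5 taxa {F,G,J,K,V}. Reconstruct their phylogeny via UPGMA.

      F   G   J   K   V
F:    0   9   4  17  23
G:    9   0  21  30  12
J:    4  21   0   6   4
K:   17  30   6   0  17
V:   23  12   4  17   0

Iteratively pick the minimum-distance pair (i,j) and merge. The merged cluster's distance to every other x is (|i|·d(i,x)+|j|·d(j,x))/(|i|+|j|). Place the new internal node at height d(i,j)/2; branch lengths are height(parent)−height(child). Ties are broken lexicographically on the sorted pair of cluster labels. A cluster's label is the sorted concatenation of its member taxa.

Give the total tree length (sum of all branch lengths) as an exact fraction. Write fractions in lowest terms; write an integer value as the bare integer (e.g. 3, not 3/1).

373/12

step 1: merge (F,J) at d=4; branch lengths F→2, J→2; new cluster FJ
  updated: d(FJ,G)=15, d(FJ,K)=23/2, d(FJ,V)=27/2
step 2: merge (FJ,K) at d=23/2; branch lengths FJ→15/4, K→23/4; new cluster FJK
  updated: d(FJK,G)=20, d(FJK,V)=44/3
step 3: merge (G,V) at d=12; branch lengths G→6, V→6; new cluster GV
  updated: d(FJK,GV)=52/3
step 4: merge (FJK,GV) at d=52/3; branch lengths FJK→35/12, GV→8/3; new cluster FGJKV
final tree: (((F:2,J:2):15/4,K:23/4):35/12,(G:6,V:6):8/3)
total length: 373/12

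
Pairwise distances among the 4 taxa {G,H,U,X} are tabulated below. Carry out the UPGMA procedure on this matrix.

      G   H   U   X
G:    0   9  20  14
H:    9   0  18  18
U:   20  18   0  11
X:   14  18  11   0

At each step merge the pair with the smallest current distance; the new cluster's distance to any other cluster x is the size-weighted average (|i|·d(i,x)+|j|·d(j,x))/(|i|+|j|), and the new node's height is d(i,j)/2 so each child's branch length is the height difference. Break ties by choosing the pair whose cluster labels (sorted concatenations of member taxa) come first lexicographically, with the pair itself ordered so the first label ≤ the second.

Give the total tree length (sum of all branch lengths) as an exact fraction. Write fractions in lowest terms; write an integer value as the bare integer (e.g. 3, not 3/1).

1. join G+H (d=9) ⇒ GH; edges |G|=9/2, |H|=9/2
  updated: d(GH,U)=19, d(GH,X)=16
2. join U+X (d=11) ⇒ UX; edges |U|=11/2, |X|=11/2
  updated: d(GH,UX)=35/2
3. join GH+UX (d=35/2) ⇒ GHUX; edges |GH|=17/4, |UX|=13/4
final tree: ((G:9/2,H:9/2):17/4,(U:11/2,X:11/2):13/4)
total length: 55/2

55/2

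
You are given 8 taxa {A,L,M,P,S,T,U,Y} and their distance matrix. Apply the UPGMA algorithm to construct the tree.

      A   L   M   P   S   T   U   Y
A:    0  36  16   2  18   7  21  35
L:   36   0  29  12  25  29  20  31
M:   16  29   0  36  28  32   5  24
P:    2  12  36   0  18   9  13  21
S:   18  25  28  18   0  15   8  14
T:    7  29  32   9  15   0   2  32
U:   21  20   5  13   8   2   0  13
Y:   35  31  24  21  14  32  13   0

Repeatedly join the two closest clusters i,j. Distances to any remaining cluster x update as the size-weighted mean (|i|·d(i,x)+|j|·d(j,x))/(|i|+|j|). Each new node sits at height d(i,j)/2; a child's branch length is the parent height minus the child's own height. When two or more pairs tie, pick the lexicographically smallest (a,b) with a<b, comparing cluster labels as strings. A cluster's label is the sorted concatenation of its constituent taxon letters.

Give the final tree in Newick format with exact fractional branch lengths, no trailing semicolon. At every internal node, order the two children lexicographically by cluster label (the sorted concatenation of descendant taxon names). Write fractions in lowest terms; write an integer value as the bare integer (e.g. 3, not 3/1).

(((((A:1,P:1):37/6,(S:23/4,(T:1,U:1):19/4):17/12):13/3,Y:23/2):1/4,M:47/4):5/4,L:13)

step 1: merge (A,P) at d=2; branch lengths A→1, P→1; new cluster AP
  updated: d(AP,L)=24, d(AP,M)=26, d(AP,S)=18, d(AP,T)=8, d(AP,U)=17, d(AP,Y)=28
step 2: merge (T,U) at d=2; branch lengths T→1, U→1; new cluster TU
  updated: d(AP,TU)=25/2, d(L,TU)=49/2, d(M,TU)=37/2, d(S,TU)=23/2, d(TU,Y)=45/2
step 3: merge (S,TU) at d=23/2; branch lengths S→23/4, TU→19/4; new cluster STU
  updated: d(AP,STU)=43/3, d(L,STU)=74/3, d(M,STU)=65/3, d(STU,Y)=59/3
step 4: merge (AP,STU) at d=43/3; branch lengths AP→37/6, STU→17/12; new cluster APSTU
  updated: d(APSTU,L)=122/5, d(APSTU,M)=117/5, d(APSTU,Y)=23
step 5: merge (APSTU,Y) at d=23; branch lengths APSTU→13/3, Y→23/2; new cluster APSTUY
  updated: d(APSTUY,L)=51/2, d(APSTUY,M)=47/2
step 6: merge (APSTUY,M) at d=47/2; branch lengths APSTUY→1/4, M→47/4; new cluster AMPSTUY
  updated: d(AMPSTUY,L)=26
step 7: merge (AMPSTUY,L) at d=26; branch lengths AMPSTUY→5/4, L→13; new cluster ALMPSTUY
final tree: (((((A:1,P:1):37/6,(S:23/4,(T:1,U:1):19/4):17/12):13/3,Y:23/2):1/4,M:47/4):5/4,L:13)
total length: 385/6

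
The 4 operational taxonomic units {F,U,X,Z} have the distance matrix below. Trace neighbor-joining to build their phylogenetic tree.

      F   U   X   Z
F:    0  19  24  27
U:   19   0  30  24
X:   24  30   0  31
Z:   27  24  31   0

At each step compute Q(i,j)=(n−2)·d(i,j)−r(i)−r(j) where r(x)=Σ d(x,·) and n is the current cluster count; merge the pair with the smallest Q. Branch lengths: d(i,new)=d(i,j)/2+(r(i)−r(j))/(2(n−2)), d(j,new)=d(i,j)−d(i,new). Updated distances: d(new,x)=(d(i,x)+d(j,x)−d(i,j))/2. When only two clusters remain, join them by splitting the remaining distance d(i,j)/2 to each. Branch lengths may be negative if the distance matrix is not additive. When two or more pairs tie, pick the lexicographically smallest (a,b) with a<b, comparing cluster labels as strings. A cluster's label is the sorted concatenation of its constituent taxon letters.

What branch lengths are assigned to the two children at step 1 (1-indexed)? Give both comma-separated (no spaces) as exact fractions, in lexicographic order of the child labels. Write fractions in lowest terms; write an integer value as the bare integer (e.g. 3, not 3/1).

33/4,63/4

iteration 1: select F,X (d=24, Q=-107); attach at lengths (33/4, 63/4); label the merged cluster FX
  updated: d(FX,U)=25/2, d(FX,Z)=17
iteration 2: select FX,U (d=25/2, Q=-107/2); attach at lengths (11/4, 39/4); label the merged cluster FUX
  updated: d(FUX,Z)=57/4
iteration 3: select FUX,Z (d=57/4); attach at lengths (57/8, 57/8); label the merged cluster FUXZ
final tree: (((F:33/4,X:63/4):11/4,U:39/4):57/8,Z:57/8)
total length: 203/4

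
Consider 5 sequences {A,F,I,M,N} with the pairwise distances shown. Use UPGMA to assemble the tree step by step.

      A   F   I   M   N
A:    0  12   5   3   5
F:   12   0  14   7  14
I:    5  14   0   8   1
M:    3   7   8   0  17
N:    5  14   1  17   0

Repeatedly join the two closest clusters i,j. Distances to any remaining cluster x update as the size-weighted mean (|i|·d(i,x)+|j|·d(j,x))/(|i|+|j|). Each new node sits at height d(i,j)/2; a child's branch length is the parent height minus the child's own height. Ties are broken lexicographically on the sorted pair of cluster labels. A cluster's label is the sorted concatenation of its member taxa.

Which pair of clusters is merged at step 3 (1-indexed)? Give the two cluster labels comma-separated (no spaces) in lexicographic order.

AM,IN

step 1: merge (I,N) at d=1; branch lengths I→1/2, N→1/2; new cluster IN
  updated: d(A,IN)=5, d(F,IN)=14, d(IN,M)=25/2
step 2: merge (A,M) at d=3; branch lengths A→3/2, M→3/2; new cluster AM
  updated: d(AM,F)=19/2, d(AM,IN)=35/4
step 3: merge (AM,IN) at d=35/4; branch lengths AM→23/8, IN→31/8; new cluster AIMN
  updated: d(AIMN,F)=47/4
step 4: merge (AIMN,F) at d=47/4; branch lengths AIMN→3/2, F→47/8; new cluster AFIMN
final tree: (((A:3/2,M:3/2):23/8,(I:1/2,N:1/2):31/8):3/2,F:47/8)
total length: 145/8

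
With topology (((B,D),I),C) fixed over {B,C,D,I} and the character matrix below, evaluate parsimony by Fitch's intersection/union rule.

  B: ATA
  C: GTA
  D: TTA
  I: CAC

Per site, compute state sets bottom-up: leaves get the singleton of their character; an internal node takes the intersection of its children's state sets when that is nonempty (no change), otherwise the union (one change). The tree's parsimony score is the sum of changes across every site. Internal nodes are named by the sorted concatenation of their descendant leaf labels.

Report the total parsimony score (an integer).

5

BD@0: {A} ∪ {T} = {A,T} (union, +1)
BDI@0: {A,T} ∪ {C} = {A,C,T} (union, +1)
BCDI@0: {A,C,T} ∪ {G} = {A,C,G,T} (union, +1)
BD@1: {T} ∩ {T} = {T} (intersection, +0)
BDI@1: {T} ∪ {A} = {A,T} (union, +1)
BCDI@1: {A,T} ∩ {T} = {T} (intersection, +0)
BD@2: {A} ∩ {A} = {A} (intersection, +0)
BDI@2: {A} ∪ {C} = {A,C} (union, +1)
BCDI@2: {A,C} ∩ {A} = {A} (intersection, +0)
per-site changes: [3, 1, 1]; total = 5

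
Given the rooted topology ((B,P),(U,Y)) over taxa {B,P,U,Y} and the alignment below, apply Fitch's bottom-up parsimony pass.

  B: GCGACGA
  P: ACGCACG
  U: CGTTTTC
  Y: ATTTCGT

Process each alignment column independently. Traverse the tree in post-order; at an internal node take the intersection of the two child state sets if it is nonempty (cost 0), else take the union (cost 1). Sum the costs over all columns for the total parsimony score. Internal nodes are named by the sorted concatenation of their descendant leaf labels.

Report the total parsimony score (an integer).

14

[col 0] BP: children B:{G}, P:{A} ∪→ {A,G}; cost 1
[col 0] UY: children U:{C}, Y:{A} ∪→ {A,C}; cost 1
[col 0] BPUY: children BP:{A,G}, UY:{A,C} ∩→ {A}; cost 0
[col 1] BP: children B:{C}, P:{C} ∩→ {C}; cost 0
[col 1] UY: children U:{G}, Y:{T} ∪→ {G,T}; cost 1
[col 1] BPUY: children BP:{C}, UY:{G,T} ∪→ {C,G,T}; cost 1
[col 2] BP: children B:{G}, P:{G} ∩→ {G}; cost 0
[col 2] UY: children U:{T}, Y:{T} ∩→ {T}; cost 0
[col 2] BPUY: children BP:{G}, UY:{T} ∪→ {G,T}; cost 1
[col 3] BP: children B:{A}, P:{C} ∪→ {A,C}; cost 1
[col 3] UY: children U:{T}, Y:{T} ∩→ {T}; cost 0
[col 3] BPUY: children BP:{A,C}, UY:{T} ∪→ {A,C,T}; cost 1
[col 4] BP: children B:{C}, P:{A} ∪→ {A,C}; cost 1
[col 4] UY: children U:{T}, Y:{C} ∪→ {C,T}; cost 1
[col 4] BPUY: children BP:{A,C}, UY:{C,T} ∩→ {C}; cost 0
[col 5] BP: children B:{G}, P:{C} ∪→ {C,G}; cost 1
[col 5] UY: children U:{T}, Y:{G} ∪→ {G,T}; cost 1
[col 5] BPUY: children BP:{C,G}, UY:{G,T} ∩→ {G}; cost 0
[col 6] BP: children B:{A}, P:{G} ∪→ {A,G}; cost 1
[col 6] UY: children U:{C}, Y:{T} ∪→ {C,T}; cost 1
[col 6] BPUY: children BP:{A,G}, UY:{C,T} ∪→ {A,C,G,T}; cost 1
per-site changes: [2, 2, 1, 2, 2, 2, 3]; total = 14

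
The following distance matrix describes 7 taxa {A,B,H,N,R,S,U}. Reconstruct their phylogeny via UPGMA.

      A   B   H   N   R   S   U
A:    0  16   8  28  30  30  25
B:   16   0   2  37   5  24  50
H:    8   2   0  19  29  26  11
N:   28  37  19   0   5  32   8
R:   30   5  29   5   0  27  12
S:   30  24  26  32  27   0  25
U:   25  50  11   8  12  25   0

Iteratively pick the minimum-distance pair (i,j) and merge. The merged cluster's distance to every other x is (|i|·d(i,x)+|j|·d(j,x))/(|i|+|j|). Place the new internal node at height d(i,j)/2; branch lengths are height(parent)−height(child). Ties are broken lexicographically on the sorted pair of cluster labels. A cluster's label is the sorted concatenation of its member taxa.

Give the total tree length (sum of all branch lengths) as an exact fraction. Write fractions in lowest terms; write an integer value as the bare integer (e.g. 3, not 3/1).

329/6

step 1: merge (B,H) at d=2; branch lengths B→1, H→1; new cluster BH
  updated: d(A,BH)=12, d(BH,N)=28, d(BH,R)=17, d(BH,S)=25, d(BH,U)=61/2
step 2: merge (N,R) at d=5; branch lengths N→5/2, R→5/2; new cluster NR
  updated: d(A,NR)=29, d(BH,NR)=45/2, d(NR,S)=59/2, d(NR,U)=10
step 3: merge (NR,U) at d=10; branch lengths NR→5/2, U→5; new cluster NRU
  updated: d(A,NRU)=83/3, d(BH,NRU)=151/6, d(NRU,S)=28
step 4: merge (A,BH) at d=12; branch lengths A→6, BH→5; new cluster ABH
  updated: d(ABH,NRU)=26, d(ABH,S)=80/3
step 5: merge (ABH,NRU) at d=26; branch lengths ABH→7, NRU→8; new cluster ABHNRU
  updated: d(ABHNRU,S)=82/3
step 6: merge (ABHNRU,S) at d=82/3; branch lengths ABHNRU→2/3, S→41/3; new cluster ABHNRSU
final tree: (((A:6,(B:1,H:1):5):7,((N:5/2,R:5/2):5/2,U:5):8):2/3,S:41/3)
total length: 329/6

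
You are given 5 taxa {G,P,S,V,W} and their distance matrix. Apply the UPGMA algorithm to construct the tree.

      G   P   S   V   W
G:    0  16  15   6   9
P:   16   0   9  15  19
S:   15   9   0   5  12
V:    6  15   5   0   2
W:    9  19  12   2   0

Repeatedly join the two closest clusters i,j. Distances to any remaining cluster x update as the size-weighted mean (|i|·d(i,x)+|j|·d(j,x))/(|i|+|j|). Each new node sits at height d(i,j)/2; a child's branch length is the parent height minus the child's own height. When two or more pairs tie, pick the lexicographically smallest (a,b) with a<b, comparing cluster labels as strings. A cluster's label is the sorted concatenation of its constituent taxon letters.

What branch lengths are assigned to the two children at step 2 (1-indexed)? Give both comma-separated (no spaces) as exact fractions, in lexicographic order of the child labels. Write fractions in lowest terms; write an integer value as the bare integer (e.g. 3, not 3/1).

15/4,11/4

step 1: merge (V,W) at d=2; branch lengths V→1, W→1; new cluster VW
  updated: d(G,VW)=15/2, d(P,VW)=17, d(S,VW)=17/2
step 2: merge (G,VW) at d=15/2; branch lengths G→15/4, VW→11/4; new cluster GVW
  updated: d(GVW,P)=50/3, d(GVW,S)=32/3
step 3: merge (P,S) at d=9; branch lengths P→9/2, S→9/2; new cluster PS
  updated: d(GVW,PS)=41/3
step 4: merge (GVW,PS) at d=41/3; branch lengths GVW→37/12, PS→7/3; new cluster GPSVW
final tree: ((G:15/4,(V:1,W:1):11/4):37/12,(P:9/2,S:9/2):7/3)
total length: 275/12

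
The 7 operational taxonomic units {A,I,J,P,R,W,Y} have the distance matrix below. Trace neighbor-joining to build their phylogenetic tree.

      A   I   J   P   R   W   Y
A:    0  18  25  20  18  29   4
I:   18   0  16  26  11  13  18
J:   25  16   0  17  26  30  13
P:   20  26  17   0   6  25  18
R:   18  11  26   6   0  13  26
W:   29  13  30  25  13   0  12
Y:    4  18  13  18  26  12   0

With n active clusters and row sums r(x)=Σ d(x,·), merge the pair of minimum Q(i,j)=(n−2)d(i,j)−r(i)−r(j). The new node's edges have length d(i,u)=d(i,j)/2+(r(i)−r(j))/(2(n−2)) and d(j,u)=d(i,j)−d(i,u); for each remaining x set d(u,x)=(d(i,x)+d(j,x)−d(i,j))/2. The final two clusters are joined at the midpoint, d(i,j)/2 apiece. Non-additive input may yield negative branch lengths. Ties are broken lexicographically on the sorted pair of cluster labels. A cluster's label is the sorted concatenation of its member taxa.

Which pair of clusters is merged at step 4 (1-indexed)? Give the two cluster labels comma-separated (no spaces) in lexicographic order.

1. join A+Y (d=4, Q=-185) ⇒ AY; edges |A|=43/10, |Y|=-3/10
  updated: d(AY,I)=16, d(AY,J)=17, d(AY,P)=17, d(AY,R)=20, d(AY,W)=37/2
2. join P+R (d=6, Q=-143) ⇒ PR; edges |P|=39/8, |R|=9/8
  updated: d(AY,PR)=31/2, d(I,PR)=31/2, d(J,PR)=37/2, d(PR,W)=16
3. join I+W (d=13, Q=-99) ⇒ IW; edges |I|=11/3, |W|=28/3
  updated: d(AY,IW)=43/4, d(IW,J)=33/2, d(IW,PR)=37/4
4. join AY+J (d=17, Q=-245/4) ⇒ AJY; edges |AY|=101/16, |J|=171/16
  updated: d(AJY,IW)=41/8, d(AJY,PR)=17/2
5. join AJY+IW (d=41/8, Q=-183/8) ⇒ AIJWY; edges |AJY|=35/16, |IW|=47/16
  updated: d(AIJWY,PR)=101/16
6. join AIJWY+PR (d=101/16) ⇒ AIJPRWY; edges |AIJWY|=101/32, |PR|=101/32
final tree: ((((A:43/10,Y:-3/10):101/16,J:171/16):35/16,(I:11/3,W:28/3):47/16):101/32,(P:39/8,R:9/8):101/32)
total length: 823/16

AY,J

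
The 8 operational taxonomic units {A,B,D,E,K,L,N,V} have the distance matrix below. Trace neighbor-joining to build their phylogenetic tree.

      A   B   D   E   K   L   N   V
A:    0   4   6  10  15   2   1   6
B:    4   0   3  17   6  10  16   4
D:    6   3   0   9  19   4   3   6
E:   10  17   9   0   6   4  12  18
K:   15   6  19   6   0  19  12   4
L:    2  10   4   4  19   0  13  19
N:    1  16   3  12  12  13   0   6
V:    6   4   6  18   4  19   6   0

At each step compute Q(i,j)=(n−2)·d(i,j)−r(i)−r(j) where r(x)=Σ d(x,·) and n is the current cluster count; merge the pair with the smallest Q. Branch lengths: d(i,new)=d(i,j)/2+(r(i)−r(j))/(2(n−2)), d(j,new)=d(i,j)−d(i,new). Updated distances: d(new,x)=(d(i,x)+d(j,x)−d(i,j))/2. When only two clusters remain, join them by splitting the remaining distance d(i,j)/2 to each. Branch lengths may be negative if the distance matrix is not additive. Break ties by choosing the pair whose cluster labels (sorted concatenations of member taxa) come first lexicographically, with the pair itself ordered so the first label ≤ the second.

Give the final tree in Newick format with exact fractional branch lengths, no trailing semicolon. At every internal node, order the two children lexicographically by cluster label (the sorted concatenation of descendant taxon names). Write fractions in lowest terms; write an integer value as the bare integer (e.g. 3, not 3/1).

((((A:-23/24,N:47/24):37/16,(B:9/8,(K:22/5,V:-2/5):15/8):73/16):13/16,D:3/8):33/16,(E:29/12,L:19/12):33/16)

1. join E+L (d=4, Q=-123) ⇒ EL; edges |E|=29/12, |L|=19/12
  updated: d(A,EL)=4, d(B,EL)=23/2, d(D,EL)=9/2, d(EL,K)=21/2, d(EL,N)=21/2, d(EL,V)=33/2
2. join K+V (d=4, Q=-89) ⇒ KV; edges |K|=22/5, |V|=-2/5
  updated: d(A,KV)=17/2, d(B,KV)=3, d(D,KV)=21/2, d(EL,KV)=23/2, d(KV,N)=7
3. join B+KV (d=3, Q=-66) ⇒ BKV; edges |B|=9/8, |KV|=15/8
  updated: d(A,BKV)=19/4, d(BKV,D)=21/4, d(BKV,EL)=10, d(BKV,N)=10
4. join A+N (d=1, Q=-149/4) ⇒ AN; edges |A|=-23/24, |N|=47/24
  updated: d(AN,BKV)=55/8, d(AN,D)=4, d(AN,EL)=27/4
5. join AN+BKV (d=55/8, Q=-26) ⇒ ABKNV; edges |AN|=37/16, |BKV|=73/16
  updated: d(ABKNV,D)=19/16, d(ABKNV,EL)=79/16
6. join ABKNV+D (d=19/16, Q=-85/8) ⇒ ABDKNV; edges |ABKNV|=13/16, |D|=3/8
  updated: d(ABDKNV,EL)=33/8
7. join ABDKNV+EL (d=33/8) ⇒ ABDEKLNV; edges |ABDKNV|=33/16, |EL|=33/16
final tree: ((((A:-23/24,N:47/24):37/16,(B:9/8,(K:22/5,V:-2/5):15/8):73/16):13/16,D:3/8):33/16,(E:29/12,L:19/12):33/16)
total length: 387/16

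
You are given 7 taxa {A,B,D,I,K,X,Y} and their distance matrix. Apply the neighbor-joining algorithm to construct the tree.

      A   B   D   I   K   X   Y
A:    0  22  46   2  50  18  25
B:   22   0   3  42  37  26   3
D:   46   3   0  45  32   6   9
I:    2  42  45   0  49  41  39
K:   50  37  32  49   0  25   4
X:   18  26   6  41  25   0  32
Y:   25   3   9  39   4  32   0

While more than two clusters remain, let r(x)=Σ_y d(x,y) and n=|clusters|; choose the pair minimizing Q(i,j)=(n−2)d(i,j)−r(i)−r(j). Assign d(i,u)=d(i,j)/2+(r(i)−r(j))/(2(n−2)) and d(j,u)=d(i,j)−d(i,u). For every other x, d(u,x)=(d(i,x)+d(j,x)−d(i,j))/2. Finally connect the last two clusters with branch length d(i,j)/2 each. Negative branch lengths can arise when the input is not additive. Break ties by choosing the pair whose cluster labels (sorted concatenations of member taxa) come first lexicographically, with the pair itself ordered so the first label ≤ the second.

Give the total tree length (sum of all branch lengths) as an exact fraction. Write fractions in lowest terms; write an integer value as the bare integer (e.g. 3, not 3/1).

iteration 1: select A,I (d=2, Q=-371); attach at lengths (-9/2, 13/2); label the merged cluster AI
  updated: d(AI,B)=31, d(AI,D)=89/2, d(AI,K)=97/2, d(AI,X)=57/2, d(AI,Y)=31
iteration 2: select K,Y (d=4, Q=-419/2); attach at lengths (167/16, -103/16); label the merged cluster KY
  updated: d(AI,KY)=151/4, d(B,KY)=18, d(D,KY)=37/2, d(KY,X)=53/2
iteration 3: select AI,X (d=57/2, Q=-573/4); attach at lengths (187/8, 41/8); label the merged cluster AIX
  updated: d(AIX,B)=57/4, d(AIX,D)=11, d(AIX,KY)=143/8
iteration 4: select AIX,KY (d=143/8, Q=-247/4); attach at lengths (49/8, 47/4); label the merged cluster AIKXY
  updated: d(AIKXY,B)=115/16, d(AIKXY,D)=93/16
iteration 5: select AIKXY,B (d=115/16, Q=-16); attach at lengths (5, 35/16); label the merged cluster ABIKXY
  updated: d(ABIKXY,D)=13/16
iteration 6: select ABIKXY,D (d=13/16); attach at lengths (13/32, 13/32); label the merged cluster ABDIKXY
final tree: (((((A:-9/2,I:13/2):187/8,X:41/8):49/8,(K:167/16,Y:-103/16):47/4):5,B:35/16):13/32,D:13/32)
total length: 483/8

483/8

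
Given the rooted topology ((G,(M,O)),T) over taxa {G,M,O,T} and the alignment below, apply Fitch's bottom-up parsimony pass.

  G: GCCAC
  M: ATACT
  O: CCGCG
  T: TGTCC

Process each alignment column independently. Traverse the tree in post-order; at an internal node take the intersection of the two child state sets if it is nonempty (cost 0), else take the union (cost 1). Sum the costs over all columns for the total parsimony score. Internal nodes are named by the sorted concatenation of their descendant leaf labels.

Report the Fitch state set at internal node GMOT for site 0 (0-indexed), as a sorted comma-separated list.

A,C,G,T

[col 0] MO: children M:{A}, O:{C} ∪→ {A,C}; cost 1
[col 0] GMO: children G:{G}, MO:{A,C} ∪→ {A,C,G}; cost 1
[col 0] GMOT: children GMO:{A,C,G}, T:{T} ∪→ {A,C,G,T}; cost 1
[col 1] MO: children M:{T}, O:{C} ∪→ {C,T}; cost 1
[col 1] GMO: children G:{C}, MO:{C,T} ∩→ {C}; cost 0
[col 1] GMOT: children GMO:{C}, T:{G} ∪→ {C,G}; cost 1
[col 2] MO: children M:{A}, O:{G} ∪→ {A,G}; cost 1
[col 2] GMO: children G:{C}, MO:{A,G} ∪→ {A,C,G}; cost 1
[col 2] GMOT: children GMO:{A,C,G}, T:{T} ∪→ {A,C,G,T}; cost 1
[col 3] MO: children M:{C}, O:{C} ∩→ {C}; cost 0
[col 3] GMO: children G:{A}, MO:{C} ∪→ {A,C}; cost 1
[col 3] GMOT: children GMO:{A,C}, T:{C} ∩→ {C}; cost 0
[col 4] MO: children M:{T}, O:{G} ∪→ {G,T}; cost 1
[col 4] GMO: children G:{C}, MO:{G,T} ∪→ {C,G,T}; cost 1
[col 4] GMOT: children GMO:{C,G,T}, T:{C} ∩→ {C}; cost 0
per-site changes: [3, 2, 3, 1, 2]; total = 11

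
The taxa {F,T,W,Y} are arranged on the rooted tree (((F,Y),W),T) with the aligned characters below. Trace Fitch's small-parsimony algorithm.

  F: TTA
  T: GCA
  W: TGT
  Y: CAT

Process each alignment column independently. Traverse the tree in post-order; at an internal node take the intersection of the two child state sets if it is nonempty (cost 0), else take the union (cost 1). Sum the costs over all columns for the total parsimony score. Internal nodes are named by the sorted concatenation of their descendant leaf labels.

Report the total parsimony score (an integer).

FY@0: {T} ∪ {C} = {C,T} (union, +1)
FWY@0: {C,T} ∩ {T} = {T} (intersection, +0)
FTWY@0: {T} ∪ {G} = {G,T} (union, +1)
FY@1: {T} ∪ {A} = {A,T} (union, +1)
FWY@1: {A,T} ∪ {G} = {A,G,T} (union, +1)
FTWY@1: {A,G,T} ∪ {C} = {A,C,G,T} (union, +1)
FY@2: {A} ∪ {T} = {A,T} (union, +1)
FWY@2: {A,T} ∩ {T} = {T} (intersection, +0)
FTWY@2: {T} ∪ {A} = {A,T} (union, +1)
per-site changes: [2, 3, 2]; total = 7

7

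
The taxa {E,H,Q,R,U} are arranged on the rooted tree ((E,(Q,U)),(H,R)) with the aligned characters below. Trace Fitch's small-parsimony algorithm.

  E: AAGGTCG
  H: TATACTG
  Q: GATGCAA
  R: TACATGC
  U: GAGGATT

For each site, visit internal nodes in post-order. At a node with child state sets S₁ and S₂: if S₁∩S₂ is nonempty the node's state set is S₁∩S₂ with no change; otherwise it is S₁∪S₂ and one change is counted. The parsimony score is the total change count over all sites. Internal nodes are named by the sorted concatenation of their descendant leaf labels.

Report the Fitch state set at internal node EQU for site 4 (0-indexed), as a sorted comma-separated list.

A,C,T

QU@0: {G} ∩ {G} = {G} (intersection, +0)
EQU@0: {A} ∪ {G} = {A,G} (union, +1)
HR@0: {T} ∩ {T} = {T} (intersection, +0)
EHQRU@0: {A,G} ∪ {T} = {A,G,T} (union, +1)
QU@1: {A} ∩ {A} = {A} (intersection, +0)
EQU@1: {A} ∩ {A} = {A} (intersection, +0)
HR@1: {A} ∩ {A} = {A} (intersection, +0)
EHQRU@1: {A} ∩ {A} = {A} (intersection, +0)
QU@2: {T} ∪ {G} = {G,T} (union, +1)
EQU@2: {G} ∩ {G,T} = {G} (intersection, +0)
HR@2: {T} ∪ {C} = {C,T} (union, +1)
EHQRU@2: {G} ∪ {C,T} = {C,G,T} (union, +1)
QU@3: {G} ∩ {G} = {G} (intersection, +0)
EQU@3: {G} ∩ {G} = {G} (intersection, +0)
HR@3: {A} ∩ {A} = {A} (intersection, +0)
EHQRU@3: {G} ∪ {A} = {A,G} (union, +1)
QU@4: {C} ∪ {A} = {A,C} (union, +1)
EQU@4: {T} ∪ {A,C} = {A,C,T} (union, +1)
HR@4: {C} ∪ {T} = {C,T} (union, +1)
EHQRU@4: {A,C,T} ∩ {C,T} = {C,T} (intersection, +0)
QU@5: {A} ∪ {T} = {A,T} (union, +1)
EQU@5: {C} ∪ {A,T} = {A,C,T} (union, +1)
HR@5: {T} ∪ {G} = {G,T} (union, +1)
EHQRU@5: {A,C,T} ∩ {G,T} = {T} (intersection, +0)
QU@6: {A} ∪ {T} = {A,T} (union, +1)
EQU@6: {G} ∪ {A,T} = {A,G,T} (union, +1)
HR@6: {G} ∪ {C} = {C,G} (union, +1)
EHQRU@6: {A,G,T} ∩ {C,G} = {G} (intersection, +0)
per-site changes: [2, 0, 3, 1, 3, 3, 3]; total = 15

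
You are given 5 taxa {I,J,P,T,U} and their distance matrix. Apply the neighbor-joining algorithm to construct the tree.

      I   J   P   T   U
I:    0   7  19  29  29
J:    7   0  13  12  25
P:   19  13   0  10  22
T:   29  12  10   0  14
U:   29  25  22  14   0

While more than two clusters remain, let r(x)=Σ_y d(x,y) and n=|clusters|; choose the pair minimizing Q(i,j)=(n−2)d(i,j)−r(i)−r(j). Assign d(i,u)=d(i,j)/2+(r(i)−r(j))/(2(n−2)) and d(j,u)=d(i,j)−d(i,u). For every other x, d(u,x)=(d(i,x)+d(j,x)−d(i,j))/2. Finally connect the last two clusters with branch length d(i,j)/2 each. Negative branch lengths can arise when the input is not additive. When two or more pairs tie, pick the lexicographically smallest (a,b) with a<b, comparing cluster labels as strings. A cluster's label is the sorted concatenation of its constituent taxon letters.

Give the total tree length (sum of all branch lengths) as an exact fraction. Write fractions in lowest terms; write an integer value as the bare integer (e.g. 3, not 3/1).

1. join I+J (d=7, Q=-120) ⇒ IJ; edges |I|=8, |J|=-1
  updated: d(IJ,P)=25/2, d(IJ,T)=17, d(IJ,U)=47/2
2. join IJ+P (d=25/2, Q=-145/2) ⇒ IJP; edges |IJ|=67/8, |P|=33/8
  updated: d(IJP,T)=29/4, d(IJP,U)=33/2
3. join IJP+T (d=29/4, Q=-151/4) ⇒ IJPT; edges |IJP|=39/8, |T|=19/8
  updated: d(IJPT,U)=93/8
4. join IJPT+U (d=93/8) ⇒ IJPTU; edges |IJPT|=93/16, |U|=93/16
final tree: ((((I:8,J:-1):67/8,P:33/8):39/8,T:19/8):93/16,U:93/16)
total length: 307/8

307/8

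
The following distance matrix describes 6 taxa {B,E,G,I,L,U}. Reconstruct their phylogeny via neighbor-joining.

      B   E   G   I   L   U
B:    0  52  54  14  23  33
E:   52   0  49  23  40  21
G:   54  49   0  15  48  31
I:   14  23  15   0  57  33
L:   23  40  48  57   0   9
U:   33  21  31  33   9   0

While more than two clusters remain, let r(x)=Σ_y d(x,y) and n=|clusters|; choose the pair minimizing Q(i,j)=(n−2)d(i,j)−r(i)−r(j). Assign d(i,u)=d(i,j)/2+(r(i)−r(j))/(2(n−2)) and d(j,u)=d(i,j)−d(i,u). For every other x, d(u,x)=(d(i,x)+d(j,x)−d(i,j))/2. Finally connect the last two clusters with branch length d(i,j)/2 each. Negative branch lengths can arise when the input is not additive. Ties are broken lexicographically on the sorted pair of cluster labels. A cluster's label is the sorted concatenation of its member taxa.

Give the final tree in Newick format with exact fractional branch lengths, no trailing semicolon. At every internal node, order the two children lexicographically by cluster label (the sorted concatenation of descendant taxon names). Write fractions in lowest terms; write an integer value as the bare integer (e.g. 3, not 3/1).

((((B:173/12,L:103/12):129/16,U:23/16):113/16,E:255/16):201/32,(G:115/8,I:5/8):201/32)

1. join G+I (d=15, Q=-279) ⇒ GI; edges |G|=115/8, |I|=5/8
  updated: d(B,GI)=53/2, d(E,GI)=57/2, d(GI,L)=45, d(GI,U)=49/2
2. join B+L (d=23, Q=-365/2) ⇒ BL; edges |B|=173/12, |L|=103/12
  updated: d(BL,E)=69/2, d(BL,GI)=97/4, d(BL,U)=19/2
3. join BL+U (d=19/2, Q=-417/4) ⇒ BLU; edges |BL|=129/16, |U|=23/16
  updated: d(BLU,E)=23, d(BLU,GI)=157/8
4. join BLU+E (d=23, Q=-569/8) ⇒ BELU; edges |BLU|=113/16, |E|=255/16
  updated: d(BELU,GI)=201/16
5. join BELU+GI (d=201/16) ⇒ BEGILU; edges |BELU|=201/32, |GI|=201/32
final tree: ((((B:173/12,L:103/12):129/16,U:23/16):113/16,E:255/16):201/32,(G:115/8,I:5/8):201/32)
total length: 1329/16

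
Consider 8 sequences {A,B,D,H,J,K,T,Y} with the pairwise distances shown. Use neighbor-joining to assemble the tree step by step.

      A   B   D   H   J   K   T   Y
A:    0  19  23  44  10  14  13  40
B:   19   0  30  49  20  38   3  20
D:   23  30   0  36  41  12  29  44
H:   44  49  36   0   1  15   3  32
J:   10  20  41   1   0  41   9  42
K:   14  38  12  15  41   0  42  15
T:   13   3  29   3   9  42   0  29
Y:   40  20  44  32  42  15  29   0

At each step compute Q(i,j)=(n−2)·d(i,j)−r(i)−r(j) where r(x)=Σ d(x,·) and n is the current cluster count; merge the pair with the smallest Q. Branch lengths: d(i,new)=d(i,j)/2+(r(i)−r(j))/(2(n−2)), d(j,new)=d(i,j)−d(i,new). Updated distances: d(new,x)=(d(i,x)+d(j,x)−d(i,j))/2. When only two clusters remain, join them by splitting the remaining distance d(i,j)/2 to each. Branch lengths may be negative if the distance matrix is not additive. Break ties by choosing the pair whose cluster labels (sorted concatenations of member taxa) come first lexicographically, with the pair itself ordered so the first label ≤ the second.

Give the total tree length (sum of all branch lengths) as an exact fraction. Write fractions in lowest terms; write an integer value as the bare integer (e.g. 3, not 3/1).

step 1: merge (H,J) at d=1, Q=-338; branch lengths H→11/6, J→-5/6; new cluster HJ
  updated: d(A,HJ)=53/2, d(B,HJ)=34, d(D,HJ)=38, d(HJ,K)=55/2, d(HJ,T)=11/2, d(HJ,Y)=73/2
step 2: merge (D,K) at d=12, Q=-529/2; branch lengths D→35/4, K→13/4; new cluster DK
  updated: d(A,DK)=25/2, d(B,DK)=28, d(DK,HJ)=107/4, d(DK,T)=59/2, d(DK,Y)=47/2
step 3: merge (HJ,T) at d=11/2, Q=-749/4; branch lengths HJ→285/32, T→-109/32; new cluster HJT
  updated: d(A,HJT)=17, d(B,HJT)=63/4, d(DK,HJT)=203/8, d(HJT,Y)=30
step 4: merge (A,DK) at d=25/2, Q=-1123/8; branch lengths A→293/48, DK→307/48; new cluster ADK
  updated: d(ADK,B)=69/4, d(ADK,HJT)=239/16, d(ADK,Y)=51/2
step 5: merge (ADK,HJT) at d=239/16, Q=-177/2; branch lengths ADK→215/32, HJT→263/32; new cluster ADHJKT
  updated: d(ADHJKT,B)=289/32, d(ADHJKT,Y)=649/32
step 6: merge (ADHJKT,B) at d=289/32, Q=-789/16; branch lengths ADHJKT→149/32, B→35/8; new cluster ABDHJKT
  updated: d(ABDHJKT,Y)=125/8
step 7: merge (ABDHJKT,Y) at d=125/8; branch lengths ABDHJKT→125/16, Y→125/16; new cluster ABDHJKTY
final tree: ((((A:293/48,(D:35/4,K:13/4):307/48):215/32,((H:11/6,J:-5/6):285/32,T:-109/32):263/32):149/32,B:35/8):125/16,Y:125/16)
total length: 2259/32

2259/32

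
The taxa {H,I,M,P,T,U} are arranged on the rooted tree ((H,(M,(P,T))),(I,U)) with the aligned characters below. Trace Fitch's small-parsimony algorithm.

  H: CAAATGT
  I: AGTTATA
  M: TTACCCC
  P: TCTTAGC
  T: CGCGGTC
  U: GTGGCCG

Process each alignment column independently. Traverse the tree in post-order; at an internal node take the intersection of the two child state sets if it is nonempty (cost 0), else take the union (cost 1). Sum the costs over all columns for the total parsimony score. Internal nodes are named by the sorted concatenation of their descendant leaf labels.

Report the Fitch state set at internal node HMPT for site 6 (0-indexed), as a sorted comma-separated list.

C,T

PT@0: {T} ∪ {C} = {C,T} (union, +1)
MPT@0: {T} ∩ {C,T} = {T} (intersection, +0)
HMPT@0: {C} ∪ {T} = {C,T} (union, +1)
IU@0: {A} ∪ {G} = {A,G} (union, +1)
HIMPTU@0: {C,T} ∪ {A,G} = {A,C,G,T} (union, +1)
PT@1: {C} ∪ {G} = {C,G} (union, +1)
MPT@1: {T} ∪ {C,G} = {C,G,T} (union, +1)
HMPT@1: {A} ∪ {C,G,T} = {A,C,G,T} (union, +1)
IU@1: {G} ∪ {T} = {G,T} (union, +1)
HIMPTU@1: {A,C,G,T} ∩ {G,T} = {G,T} (intersection, +0)
PT@2: {T} ∪ {C} = {C,T} (union, +1)
MPT@2: {A} ∪ {C,T} = {A,C,T} (union, +1)
HMPT@2: {A} ∩ {A,C,T} = {A} (intersection, +0)
IU@2: {T} ∪ {G} = {G,T} (union, +1)
HIMPTU@2: {A} ∪ {G,T} = {A,G,T} (union, +1)
PT@3: {T} ∪ {G} = {G,T} (union, +1)
MPT@3: {C} ∪ {G,T} = {C,G,T} (union, +1)
HMPT@3: {A} ∪ {C,G,T} = {A,C,G,T} (union, +1)
IU@3: {T} ∪ {G} = {G,T} (union, +1)
HIMPTU@3: {A,C,G,T} ∩ {G,T} = {G,T} (intersection, +0)
PT@4: {A} ∪ {G} = {A,G} (union, +1)
MPT@4: {C} ∪ {A,G} = {A,C,G} (union, +1)
HMPT@4: {T} ∪ {A,C,G} = {A,C,G,T} (union, +1)
IU@4: {A} ∪ {C} = {A,C} (union, +1)
HIMPTU@4: {A,C,G,T} ∩ {A,C} = {A,C} (intersection, +0)
PT@5: {G} ∪ {T} = {G,T} (union, +1)
MPT@5: {C} ∪ {G,T} = {C,G,T} (union, +1)
HMPT@5: {G} ∩ {C,G,T} = {G} (intersection, +0)
IU@5: {T} ∪ {C} = {C,T} (union, +1)
HIMPTU@5: {G} ∪ {C,T} = {C,G,T} (union, +1)
PT@6: {C} ∩ {C} = {C} (intersection, +0)
MPT@6: {C} ∩ {C} = {C} (intersection, +0)
HMPT@6: {T} ∪ {C} = {C,T} (union, +1)
IU@6: {A} ∪ {G} = {A,G} (union, +1)
HIMPTU@6: {C,T} ∪ {A,G} = {A,C,G,T} (union, +1)
per-site changes: [4, 4, 4, 4, 4, 4, 3]; total = 27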